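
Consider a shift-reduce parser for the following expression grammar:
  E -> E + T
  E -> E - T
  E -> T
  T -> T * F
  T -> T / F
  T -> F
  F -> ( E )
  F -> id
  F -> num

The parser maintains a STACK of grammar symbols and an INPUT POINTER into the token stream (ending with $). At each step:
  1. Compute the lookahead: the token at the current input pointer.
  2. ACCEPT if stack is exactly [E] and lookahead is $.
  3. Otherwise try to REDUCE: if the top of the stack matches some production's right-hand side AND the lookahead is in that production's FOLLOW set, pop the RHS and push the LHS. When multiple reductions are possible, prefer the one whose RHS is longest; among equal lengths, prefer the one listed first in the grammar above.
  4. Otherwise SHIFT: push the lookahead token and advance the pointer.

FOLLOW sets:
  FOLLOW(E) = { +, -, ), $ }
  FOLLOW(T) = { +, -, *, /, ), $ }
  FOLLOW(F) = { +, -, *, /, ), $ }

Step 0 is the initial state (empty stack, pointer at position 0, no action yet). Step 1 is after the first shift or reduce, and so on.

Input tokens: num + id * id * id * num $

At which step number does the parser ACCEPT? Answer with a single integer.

Step 1: shift num. Stack=[num] ptr=1 lookahead=+ remaining=[+ id * id * id * num $]
Step 2: reduce F->num. Stack=[F] ptr=1 lookahead=+ remaining=[+ id * id * id * num $]
Step 3: reduce T->F. Stack=[T] ptr=1 lookahead=+ remaining=[+ id * id * id * num $]
Step 4: reduce E->T. Stack=[E] ptr=1 lookahead=+ remaining=[+ id * id * id * num $]
Step 5: shift +. Stack=[E +] ptr=2 lookahead=id remaining=[id * id * id * num $]
Step 6: shift id. Stack=[E + id] ptr=3 lookahead=* remaining=[* id * id * num $]
Step 7: reduce F->id. Stack=[E + F] ptr=3 lookahead=* remaining=[* id * id * num $]
Step 8: reduce T->F. Stack=[E + T] ptr=3 lookahead=* remaining=[* id * id * num $]
Step 9: shift *. Stack=[E + T *] ptr=4 lookahead=id remaining=[id * id * num $]
Step 10: shift id. Stack=[E + T * id] ptr=5 lookahead=* remaining=[* id * num $]
Step 11: reduce F->id. Stack=[E + T * F] ptr=5 lookahead=* remaining=[* id * num $]
Step 12: reduce T->T * F. Stack=[E + T] ptr=5 lookahead=* remaining=[* id * num $]
Step 13: shift *. Stack=[E + T *] ptr=6 lookahead=id remaining=[id * num $]
Step 14: shift id. Stack=[E + T * id] ptr=7 lookahead=* remaining=[* num $]
Step 15: reduce F->id. Stack=[E + T * F] ptr=7 lookahead=* remaining=[* num $]
Step 16: reduce T->T * F. Stack=[E + T] ptr=7 lookahead=* remaining=[* num $]
Step 17: shift *. Stack=[E + T *] ptr=8 lookahead=num remaining=[num $]
Step 18: shift num. Stack=[E + T * num] ptr=9 lookahead=$ remaining=[$]
Step 19: reduce F->num. Stack=[E + T * F] ptr=9 lookahead=$ remaining=[$]
Step 20: reduce T->T * F. Stack=[E + T] ptr=9 lookahead=$ remaining=[$]
Step 21: reduce E->E + T. Stack=[E] ptr=9 lookahead=$ remaining=[$]
Step 22: accept. Stack=[E] ptr=9 lookahead=$ remaining=[$]

Answer: 22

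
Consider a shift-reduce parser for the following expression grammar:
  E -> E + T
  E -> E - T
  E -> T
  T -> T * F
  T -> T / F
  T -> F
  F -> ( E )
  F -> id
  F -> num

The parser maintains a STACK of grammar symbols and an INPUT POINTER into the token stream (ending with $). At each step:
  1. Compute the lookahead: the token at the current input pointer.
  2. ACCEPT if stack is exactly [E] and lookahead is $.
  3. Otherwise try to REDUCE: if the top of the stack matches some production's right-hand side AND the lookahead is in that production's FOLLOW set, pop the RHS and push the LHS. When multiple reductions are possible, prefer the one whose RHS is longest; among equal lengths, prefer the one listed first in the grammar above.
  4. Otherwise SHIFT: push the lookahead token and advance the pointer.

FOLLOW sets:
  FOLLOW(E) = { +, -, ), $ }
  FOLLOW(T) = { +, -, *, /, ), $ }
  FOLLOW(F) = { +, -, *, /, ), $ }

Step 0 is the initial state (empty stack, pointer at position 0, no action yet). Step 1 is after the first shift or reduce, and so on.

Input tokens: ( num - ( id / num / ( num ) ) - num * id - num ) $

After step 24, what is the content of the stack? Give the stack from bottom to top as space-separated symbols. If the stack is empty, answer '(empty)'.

Step 1: shift (. Stack=[(] ptr=1 lookahead=num remaining=[num - ( id / num / ( num ) ) - num * id - num ) $]
Step 2: shift num. Stack=[( num] ptr=2 lookahead=- remaining=[- ( id / num / ( num ) ) - num * id - num ) $]
Step 3: reduce F->num. Stack=[( F] ptr=2 lookahead=- remaining=[- ( id / num / ( num ) ) - num * id - num ) $]
Step 4: reduce T->F. Stack=[( T] ptr=2 lookahead=- remaining=[- ( id / num / ( num ) ) - num * id - num ) $]
Step 5: reduce E->T. Stack=[( E] ptr=2 lookahead=- remaining=[- ( id / num / ( num ) ) - num * id - num ) $]
Step 6: shift -. Stack=[( E -] ptr=3 lookahead=( remaining=[( id / num / ( num ) ) - num * id - num ) $]
Step 7: shift (. Stack=[( E - (] ptr=4 lookahead=id remaining=[id / num / ( num ) ) - num * id - num ) $]
Step 8: shift id. Stack=[( E - ( id] ptr=5 lookahead=/ remaining=[/ num / ( num ) ) - num * id - num ) $]
Step 9: reduce F->id. Stack=[( E - ( F] ptr=5 lookahead=/ remaining=[/ num / ( num ) ) - num * id - num ) $]
Step 10: reduce T->F. Stack=[( E - ( T] ptr=5 lookahead=/ remaining=[/ num / ( num ) ) - num * id - num ) $]
Step 11: shift /. Stack=[( E - ( T /] ptr=6 lookahead=num remaining=[num / ( num ) ) - num * id - num ) $]
Step 12: shift num. Stack=[( E - ( T / num] ptr=7 lookahead=/ remaining=[/ ( num ) ) - num * id - num ) $]
Step 13: reduce F->num. Stack=[( E - ( T / F] ptr=7 lookahead=/ remaining=[/ ( num ) ) - num * id - num ) $]
Step 14: reduce T->T / F. Stack=[( E - ( T] ptr=7 lookahead=/ remaining=[/ ( num ) ) - num * id - num ) $]
Step 15: shift /. Stack=[( E - ( T /] ptr=8 lookahead=( remaining=[( num ) ) - num * id - num ) $]
Step 16: shift (. Stack=[( E - ( T / (] ptr=9 lookahead=num remaining=[num ) ) - num * id - num ) $]
Step 17: shift num. Stack=[( E - ( T / ( num] ptr=10 lookahead=) remaining=[) ) - num * id - num ) $]
Step 18: reduce F->num. Stack=[( E - ( T / ( F] ptr=10 lookahead=) remaining=[) ) - num * id - num ) $]
Step 19: reduce T->F. Stack=[( E - ( T / ( T] ptr=10 lookahead=) remaining=[) ) - num * id - num ) $]
Step 20: reduce E->T. Stack=[( E - ( T / ( E] ptr=10 lookahead=) remaining=[) ) - num * id - num ) $]
Step 21: shift ). Stack=[( E - ( T / ( E )] ptr=11 lookahead=) remaining=[) - num * id - num ) $]
Step 22: reduce F->( E ). Stack=[( E - ( T / F] ptr=11 lookahead=) remaining=[) - num * id - num ) $]
Step 23: reduce T->T / F. Stack=[( E - ( T] ptr=11 lookahead=) remaining=[) - num * id - num ) $]
Step 24: reduce E->T. Stack=[( E - ( E] ptr=11 lookahead=) remaining=[) - num * id - num ) $]

Answer: ( E - ( E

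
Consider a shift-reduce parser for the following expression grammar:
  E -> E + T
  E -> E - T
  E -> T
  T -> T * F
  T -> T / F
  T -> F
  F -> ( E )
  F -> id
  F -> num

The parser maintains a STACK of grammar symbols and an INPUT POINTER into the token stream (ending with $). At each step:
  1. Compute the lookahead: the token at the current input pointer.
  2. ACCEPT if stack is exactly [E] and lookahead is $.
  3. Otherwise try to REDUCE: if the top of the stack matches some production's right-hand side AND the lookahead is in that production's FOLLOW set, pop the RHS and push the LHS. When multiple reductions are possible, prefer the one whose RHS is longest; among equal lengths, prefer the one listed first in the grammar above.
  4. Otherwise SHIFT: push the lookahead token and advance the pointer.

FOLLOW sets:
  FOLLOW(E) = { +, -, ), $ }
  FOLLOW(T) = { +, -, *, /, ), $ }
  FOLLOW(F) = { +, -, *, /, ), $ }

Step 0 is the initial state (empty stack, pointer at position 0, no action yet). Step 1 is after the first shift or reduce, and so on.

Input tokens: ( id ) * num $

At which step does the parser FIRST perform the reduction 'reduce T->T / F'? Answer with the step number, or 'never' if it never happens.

Step 1: shift (. Stack=[(] ptr=1 lookahead=id remaining=[id ) * num $]
Step 2: shift id. Stack=[( id] ptr=2 lookahead=) remaining=[) * num $]
Step 3: reduce F->id. Stack=[( F] ptr=2 lookahead=) remaining=[) * num $]
Step 4: reduce T->F. Stack=[( T] ptr=2 lookahead=) remaining=[) * num $]
Step 5: reduce E->T. Stack=[( E] ptr=2 lookahead=) remaining=[) * num $]
Step 6: shift ). Stack=[( E )] ptr=3 lookahead=* remaining=[* num $]
Step 7: reduce F->( E ). Stack=[F] ptr=3 lookahead=* remaining=[* num $]
Step 8: reduce T->F. Stack=[T] ptr=3 lookahead=* remaining=[* num $]
Step 9: shift *. Stack=[T *] ptr=4 lookahead=num remaining=[num $]
Step 10: shift num. Stack=[T * num] ptr=5 lookahead=$ remaining=[$]
Step 11: reduce F->num. Stack=[T * F] ptr=5 lookahead=$ remaining=[$]
Step 12: reduce T->T * F. Stack=[T] ptr=5 lookahead=$ remaining=[$]
Step 13: reduce E->T. Stack=[E] ptr=5 lookahead=$ remaining=[$]
Step 14: accept. Stack=[E] ptr=5 lookahead=$ remaining=[$]

Answer: never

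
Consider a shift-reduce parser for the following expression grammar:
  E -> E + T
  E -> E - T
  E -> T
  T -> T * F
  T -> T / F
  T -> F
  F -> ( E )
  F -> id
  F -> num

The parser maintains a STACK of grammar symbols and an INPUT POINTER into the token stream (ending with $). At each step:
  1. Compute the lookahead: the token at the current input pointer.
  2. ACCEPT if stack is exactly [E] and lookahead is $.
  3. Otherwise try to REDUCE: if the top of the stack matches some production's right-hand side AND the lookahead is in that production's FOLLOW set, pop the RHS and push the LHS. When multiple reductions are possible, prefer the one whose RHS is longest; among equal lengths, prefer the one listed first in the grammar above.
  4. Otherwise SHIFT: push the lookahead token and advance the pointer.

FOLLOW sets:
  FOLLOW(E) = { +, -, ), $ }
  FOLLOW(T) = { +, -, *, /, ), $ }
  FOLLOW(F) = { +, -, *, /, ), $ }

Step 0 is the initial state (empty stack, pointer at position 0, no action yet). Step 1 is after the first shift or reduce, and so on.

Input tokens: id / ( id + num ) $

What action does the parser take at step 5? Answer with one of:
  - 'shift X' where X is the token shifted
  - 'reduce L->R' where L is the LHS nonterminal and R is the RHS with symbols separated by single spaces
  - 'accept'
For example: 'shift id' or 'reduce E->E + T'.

Answer: shift (

Derivation:
Step 1: shift id. Stack=[id] ptr=1 lookahead=/ remaining=[/ ( id + num ) $]
Step 2: reduce F->id. Stack=[F] ptr=1 lookahead=/ remaining=[/ ( id + num ) $]
Step 3: reduce T->F. Stack=[T] ptr=1 lookahead=/ remaining=[/ ( id + num ) $]
Step 4: shift /. Stack=[T /] ptr=2 lookahead=( remaining=[( id + num ) $]
Step 5: shift (. Stack=[T / (] ptr=3 lookahead=id remaining=[id + num ) $]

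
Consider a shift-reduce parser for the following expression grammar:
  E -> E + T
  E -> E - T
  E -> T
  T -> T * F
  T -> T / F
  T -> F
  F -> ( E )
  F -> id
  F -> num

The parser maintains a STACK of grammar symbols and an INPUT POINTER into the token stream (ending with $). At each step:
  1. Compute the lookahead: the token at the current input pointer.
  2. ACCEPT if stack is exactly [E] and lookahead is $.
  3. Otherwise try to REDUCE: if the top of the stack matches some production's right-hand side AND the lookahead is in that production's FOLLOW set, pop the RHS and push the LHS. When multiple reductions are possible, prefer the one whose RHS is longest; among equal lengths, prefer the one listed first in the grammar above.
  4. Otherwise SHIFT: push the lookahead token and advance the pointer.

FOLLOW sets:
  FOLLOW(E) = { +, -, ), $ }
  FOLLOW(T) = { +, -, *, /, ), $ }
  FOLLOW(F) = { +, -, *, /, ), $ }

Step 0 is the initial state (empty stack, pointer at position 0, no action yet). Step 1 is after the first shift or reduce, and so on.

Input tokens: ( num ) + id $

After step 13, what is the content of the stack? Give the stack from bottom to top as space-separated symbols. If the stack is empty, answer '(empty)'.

Step 1: shift (. Stack=[(] ptr=1 lookahead=num remaining=[num ) + id $]
Step 2: shift num. Stack=[( num] ptr=2 lookahead=) remaining=[) + id $]
Step 3: reduce F->num. Stack=[( F] ptr=2 lookahead=) remaining=[) + id $]
Step 4: reduce T->F. Stack=[( T] ptr=2 lookahead=) remaining=[) + id $]
Step 5: reduce E->T. Stack=[( E] ptr=2 lookahead=) remaining=[) + id $]
Step 6: shift ). Stack=[( E )] ptr=3 lookahead=+ remaining=[+ id $]
Step 7: reduce F->( E ). Stack=[F] ptr=3 lookahead=+ remaining=[+ id $]
Step 8: reduce T->F. Stack=[T] ptr=3 lookahead=+ remaining=[+ id $]
Step 9: reduce E->T. Stack=[E] ptr=3 lookahead=+ remaining=[+ id $]
Step 10: shift +. Stack=[E +] ptr=4 lookahead=id remaining=[id $]
Step 11: shift id. Stack=[E + id] ptr=5 lookahead=$ remaining=[$]
Step 12: reduce F->id. Stack=[E + F] ptr=5 lookahead=$ remaining=[$]
Step 13: reduce T->F. Stack=[E + T] ptr=5 lookahead=$ remaining=[$]

Answer: E + T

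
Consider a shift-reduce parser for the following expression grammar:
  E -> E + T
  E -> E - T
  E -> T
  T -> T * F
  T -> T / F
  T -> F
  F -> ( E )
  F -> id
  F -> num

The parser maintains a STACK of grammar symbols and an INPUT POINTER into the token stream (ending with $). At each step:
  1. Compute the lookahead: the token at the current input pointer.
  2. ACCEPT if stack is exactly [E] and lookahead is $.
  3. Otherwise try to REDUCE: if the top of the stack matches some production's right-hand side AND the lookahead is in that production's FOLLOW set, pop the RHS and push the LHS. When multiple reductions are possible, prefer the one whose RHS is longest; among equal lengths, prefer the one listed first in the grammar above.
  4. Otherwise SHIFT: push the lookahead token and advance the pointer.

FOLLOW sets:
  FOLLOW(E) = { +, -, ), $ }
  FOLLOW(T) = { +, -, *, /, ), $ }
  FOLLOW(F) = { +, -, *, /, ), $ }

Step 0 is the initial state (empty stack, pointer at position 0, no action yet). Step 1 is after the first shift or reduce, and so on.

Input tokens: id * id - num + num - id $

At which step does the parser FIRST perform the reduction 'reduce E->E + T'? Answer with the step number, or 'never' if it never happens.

Answer: 18

Derivation:
Step 1: shift id. Stack=[id] ptr=1 lookahead=* remaining=[* id - num + num - id $]
Step 2: reduce F->id. Stack=[F] ptr=1 lookahead=* remaining=[* id - num + num - id $]
Step 3: reduce T->F. Stack=[T] ptr=1 lookahead=* remaining=[* id - num + num - id $]
Step 4: shift *. Stack=[T *] ptr=2 lookahead=id remaining=[id - num + num - id $]
Step 5: shift id. Stack=[T * id] ptr=3 lookahead=- remaining=[- num + num - id $]
Step 6: reduce F->id. Stack=[T * F] ptr=3 lookahead=- remaining=[- num + num - id $]
Step 7: reduce T->T * F. Stack=[T] ptr=3 lookahead=- remaining=[- num + num - id $]
Step 8: reduce E->T. Stack=[E] ptr=3 lookahead=- remaining=[- num + num - id $]
Step 9: shift -. Stack=[E -] ptr=4 lookahead=num remaining=[num + num - id $]
Step 10: shift num. Stack=[E - num] ptr=5 lookahead=+ remaining=[+ num - id $]
Step 11: reduce F->num. Stack=[E - F] ptr=5 lookahead=+ remaining=[+ num - id $]
Step 12: reduce T->F. Stack=[E - T] ptr=5 lookahead=+ remaining=[+ num - id $]
Step 13: reduce E->E - T. Stack=[E] ptr=5 lookahead=+ remaining=[+ num - id $]
Step 14: shift +. Stack=[E +] ptr=6 lookahead=num remaining=[num - id $]
Step 15: shift num. Stack=[E + num] ptr=7 lookahead=- remaining=[- id $]
Step 16: reduce F->num. Stack=[E + F] ptr=7 lookahead=- remaining=[- id $]
Step 17: reduce T->F. Stack=[E + T] ptr=7 lookahead=- remaining=[- id $]
Step 18: reduce E->E + T. Stack=[E] ptr=7 lookahead=- remaining=[- id $]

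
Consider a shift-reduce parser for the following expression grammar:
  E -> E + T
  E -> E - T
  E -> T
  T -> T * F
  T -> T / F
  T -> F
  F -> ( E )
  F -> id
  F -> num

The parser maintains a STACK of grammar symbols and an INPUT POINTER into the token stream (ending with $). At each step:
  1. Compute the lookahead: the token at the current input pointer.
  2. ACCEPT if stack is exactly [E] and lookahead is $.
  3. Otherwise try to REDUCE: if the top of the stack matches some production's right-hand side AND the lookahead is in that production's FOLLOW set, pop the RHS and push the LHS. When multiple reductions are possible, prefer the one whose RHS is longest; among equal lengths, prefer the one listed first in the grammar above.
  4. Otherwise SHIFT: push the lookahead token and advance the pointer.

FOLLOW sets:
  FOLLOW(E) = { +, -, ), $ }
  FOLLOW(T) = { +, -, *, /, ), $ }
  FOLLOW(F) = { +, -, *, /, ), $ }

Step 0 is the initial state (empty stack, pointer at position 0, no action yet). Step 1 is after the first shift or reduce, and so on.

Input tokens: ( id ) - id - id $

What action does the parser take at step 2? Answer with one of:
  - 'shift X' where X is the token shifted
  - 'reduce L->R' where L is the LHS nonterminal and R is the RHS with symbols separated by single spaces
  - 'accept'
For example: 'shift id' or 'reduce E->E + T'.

Answer: shift id

Derivation:
Step 1: shift (. Stack=[(] ptr=1 lookahead=id remaining=[id ) - id - id $]
Step 2: shift id. Stack=[( id] ptr=2 lookahead=) remaining=[) - id - id $]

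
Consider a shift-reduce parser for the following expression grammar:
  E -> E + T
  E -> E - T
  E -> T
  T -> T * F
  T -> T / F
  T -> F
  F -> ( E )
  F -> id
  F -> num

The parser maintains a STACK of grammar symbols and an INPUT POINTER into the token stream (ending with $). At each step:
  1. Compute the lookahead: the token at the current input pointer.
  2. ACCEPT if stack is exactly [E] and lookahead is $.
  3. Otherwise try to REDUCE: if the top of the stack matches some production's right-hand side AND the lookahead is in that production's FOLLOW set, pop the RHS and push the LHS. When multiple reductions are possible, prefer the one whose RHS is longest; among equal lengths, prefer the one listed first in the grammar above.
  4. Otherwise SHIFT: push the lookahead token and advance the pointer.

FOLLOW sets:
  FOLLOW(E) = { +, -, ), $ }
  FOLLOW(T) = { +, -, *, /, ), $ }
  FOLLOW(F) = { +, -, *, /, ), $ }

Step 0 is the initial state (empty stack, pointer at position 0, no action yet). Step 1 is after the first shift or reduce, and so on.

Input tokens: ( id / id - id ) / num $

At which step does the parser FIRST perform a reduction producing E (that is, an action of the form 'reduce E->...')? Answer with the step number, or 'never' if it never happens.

Answer: 9

Derivation:
Step 1: shift (. Stack=[(] ptr=1 lookahead=id remaining=[id / id - id ) / num $]
Step 2: shift id. Stack=[( id] ptr=2 lookahead=/ remaining=[/ id - id ) / num $]
Step 3: reduce F->id. Stack=[( F] ptr=2 lookahead=/ remaining=[/ id - id ) / num $]
Step 4: reduce T->F. Stack=[( T] ptr=2 lookahead=/ remaining=[/ id - id ) / num $]
Step 5: shift /. Stack=[( T /] ptr=3 lookahead=id remaining=[id - id ) / num $]
Step 6: shift id. Stack=[( T / id] ptr=4 lookahead=- remaining=[- id ) / num $]
Step 7: reduce F->id. Stack=[( T / F] ptr=4 lookahead=- remaining=[- id ) / num $]
Step 8: reduce T->T / F. Stack=[( T] ptr=4 lookahead=- remaining=[- id ) / num $]
Step 9: reduce E->T. Stack=[( E] ptr=4 lookahead=- remaining=[- id ) / num $]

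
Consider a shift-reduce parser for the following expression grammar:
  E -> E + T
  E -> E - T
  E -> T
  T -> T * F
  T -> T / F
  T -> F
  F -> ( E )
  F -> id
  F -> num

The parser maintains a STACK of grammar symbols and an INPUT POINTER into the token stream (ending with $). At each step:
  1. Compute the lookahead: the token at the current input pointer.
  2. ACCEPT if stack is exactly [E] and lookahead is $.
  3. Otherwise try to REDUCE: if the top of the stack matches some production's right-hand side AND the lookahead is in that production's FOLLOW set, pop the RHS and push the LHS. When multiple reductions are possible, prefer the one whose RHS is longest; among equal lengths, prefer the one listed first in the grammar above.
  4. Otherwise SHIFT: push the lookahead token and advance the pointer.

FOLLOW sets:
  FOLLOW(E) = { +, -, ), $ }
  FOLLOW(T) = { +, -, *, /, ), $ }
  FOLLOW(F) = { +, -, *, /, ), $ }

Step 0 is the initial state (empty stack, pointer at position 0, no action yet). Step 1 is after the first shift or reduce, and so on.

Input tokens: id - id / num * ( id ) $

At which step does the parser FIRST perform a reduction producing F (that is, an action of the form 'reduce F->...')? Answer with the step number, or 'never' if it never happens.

Answer: 2

Derivation:
Step 1: shift id. Stack=[id] ptr=1 lookahead=- remaining=[- id / num * ( id ) $]
Step 2: reduce F->id. Stack=[F] ptr=1 lookahead=- remaining=[- id / num * ( id ) $]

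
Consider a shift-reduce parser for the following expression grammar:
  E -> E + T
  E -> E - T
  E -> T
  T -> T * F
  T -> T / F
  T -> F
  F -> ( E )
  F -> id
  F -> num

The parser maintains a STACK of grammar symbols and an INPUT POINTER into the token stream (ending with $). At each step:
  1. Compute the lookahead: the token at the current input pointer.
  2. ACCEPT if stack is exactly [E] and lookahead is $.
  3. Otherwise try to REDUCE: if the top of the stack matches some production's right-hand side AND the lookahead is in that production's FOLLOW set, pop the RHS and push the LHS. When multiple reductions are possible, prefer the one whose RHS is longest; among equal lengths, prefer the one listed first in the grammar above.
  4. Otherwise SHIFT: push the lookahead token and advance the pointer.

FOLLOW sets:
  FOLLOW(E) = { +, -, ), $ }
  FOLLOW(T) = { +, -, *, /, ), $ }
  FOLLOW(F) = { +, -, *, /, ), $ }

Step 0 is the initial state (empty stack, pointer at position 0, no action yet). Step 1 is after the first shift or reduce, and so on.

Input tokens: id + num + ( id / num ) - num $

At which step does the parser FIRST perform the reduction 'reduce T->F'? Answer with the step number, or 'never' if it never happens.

Answer: 3

Derivation:
Step 1: shift id. Stack=[id] ptr=1 lookahead=+ remaining=[+ num + ( id / num ) - num $]
Step 2: reduce F->id. Stack=[F] ptr=1 lookahead=+ remaining=[+ num + ( id / num ) - num $]
Step 3: reduce T->F. Stack=[T] ptr=1 lookahead=+ remaining=[+ num + ( id / num ) - num $]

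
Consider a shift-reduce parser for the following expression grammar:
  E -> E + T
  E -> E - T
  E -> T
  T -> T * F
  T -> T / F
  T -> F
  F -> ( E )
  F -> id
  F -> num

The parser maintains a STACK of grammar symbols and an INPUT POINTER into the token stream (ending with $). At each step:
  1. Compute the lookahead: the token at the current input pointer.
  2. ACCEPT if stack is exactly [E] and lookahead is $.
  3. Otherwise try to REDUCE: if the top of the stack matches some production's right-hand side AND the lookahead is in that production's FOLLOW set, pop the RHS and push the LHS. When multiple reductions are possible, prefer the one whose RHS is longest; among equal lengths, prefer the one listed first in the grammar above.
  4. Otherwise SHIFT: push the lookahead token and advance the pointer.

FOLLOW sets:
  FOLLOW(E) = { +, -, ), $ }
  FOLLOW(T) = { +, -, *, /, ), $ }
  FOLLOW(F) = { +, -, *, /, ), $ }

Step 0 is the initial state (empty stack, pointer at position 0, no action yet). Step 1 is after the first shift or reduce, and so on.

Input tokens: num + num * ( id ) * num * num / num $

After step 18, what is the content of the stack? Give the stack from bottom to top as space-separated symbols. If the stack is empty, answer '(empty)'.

Step 1: shift num. Stack=[num] ptr=1 lookahead=+ remaining=[+ num * ( id ) * num * num / num $]
Step 2: reduce F->num. Stack=[F] ptr=1 lookahead=+ remaining=[+ num * ( id ) * num * num / num $]
Step 3: reduce T->F. Stack=[T] ptr=1 lookahead=+ remaining=[+ num * ( id ) * num * num / num $]
Step 4: reduce E->T. Stack=[E] ptr=1 lookahead=+ remaining=[+ num * ( id ) * num * num / num $]
Step 5: shift +. Stack=[E +] ptr=2 lookahead=num remaining=[num * ( id ) * num * num / num $]
Step 6: shift num. Stack=[E + num] ptr=3 lookahead=* remaining=[* ( id ) * num * num / num $]
Step 7: reduce F->num. Stack=[E + F] ptr=3 lookahead=* remaining=[* ( id ) * num * num / num $]
Step 8: reduce T->F. Stack=[E + T] ptr=3 lookahead=* remaining=[* ( id ) * num * num / num $]
Step 9: shift *. Stack=[E + T *] ptr=4 lookahead=( remaining=[( id ) * num * num / num $]
Step 10: shift (. Stack=[E + T * (] ptr=5 lookahead=id remaining=[id ) * num * num / num $]
Step 11: shift id. Stack=[E + T * ( id] ptr=6 lookahead=) remaining=[) * num * num / num $]
Step 12: reduce F->id. Stack=[E + T * ( F] ptr=6 lookahead=) remaining=[) * num * num / num $]
Step 13: reduce T->F. Stack=[E + T * ( T] ptr=6 lookahead=) remaining=[) * num * num / num $]
Step 14: reduce E->T. Stack=[E + T * ( E] ptr=6 lookahead=) remaining=[) * num * num / num $]
Step 15: shift ). Stack=[E + T * ( E )] ptr=7 lookahead=* remaining=[* num * num / num $]
Step 16: reduce F->( E ). Stack=[E + T * F] ptr=7 lookahead=* remaining=[* num * num / num $]
Step 17: reduce T->T * F. Stack=[E + T] ptr=7 lookahead=* remaining=[* num * num / num $]
Step 18: shift *. Stack=[E + T *] ptr=8 lookahead=num remaining=[num * num / num $]

Answer: E + T *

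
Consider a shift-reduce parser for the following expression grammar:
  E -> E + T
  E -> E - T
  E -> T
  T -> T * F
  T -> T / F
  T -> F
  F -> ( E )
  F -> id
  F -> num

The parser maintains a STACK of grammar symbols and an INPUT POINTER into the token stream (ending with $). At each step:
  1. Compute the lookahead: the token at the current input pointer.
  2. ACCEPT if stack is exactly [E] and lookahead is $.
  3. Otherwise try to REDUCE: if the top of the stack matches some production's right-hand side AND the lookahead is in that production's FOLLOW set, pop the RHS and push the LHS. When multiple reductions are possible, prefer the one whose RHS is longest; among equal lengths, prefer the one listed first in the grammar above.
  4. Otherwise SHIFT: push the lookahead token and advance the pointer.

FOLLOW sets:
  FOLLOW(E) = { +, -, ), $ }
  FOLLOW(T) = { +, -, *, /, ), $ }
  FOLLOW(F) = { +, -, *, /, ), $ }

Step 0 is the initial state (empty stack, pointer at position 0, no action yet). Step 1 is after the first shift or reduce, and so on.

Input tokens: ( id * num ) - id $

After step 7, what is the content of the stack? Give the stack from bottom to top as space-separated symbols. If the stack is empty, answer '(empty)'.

Step 1: shift (. Stack=[(] ptr=1 lookahead=id remaining=[id * num ) - id $]
Step 2: shift id. Stack=[( id] ptr=2 lookahead=* remaining=[* num ) - id $]
Step 3: reduce F->id. Stack=[( F] ptr=2 lookahead=* remaining=[* num ) - id $]
Step 4: reduce T->F. Stack=[( T] ptr=2 lookahead=* remaining=[* num ) - id $]
Step 5: shift *. Stack=[( T *] ptr=3 lookahead=num remaining=[num ) - id $]
Step 6: shift num. Stack=[( T * num] ptr=4 lookahead=) remaining=[) - id $]
Step 7: reduce F->num. Stack=[( T * F] ptr=4 lookahead=) remaining=[) - id $]

Answer: ( T * F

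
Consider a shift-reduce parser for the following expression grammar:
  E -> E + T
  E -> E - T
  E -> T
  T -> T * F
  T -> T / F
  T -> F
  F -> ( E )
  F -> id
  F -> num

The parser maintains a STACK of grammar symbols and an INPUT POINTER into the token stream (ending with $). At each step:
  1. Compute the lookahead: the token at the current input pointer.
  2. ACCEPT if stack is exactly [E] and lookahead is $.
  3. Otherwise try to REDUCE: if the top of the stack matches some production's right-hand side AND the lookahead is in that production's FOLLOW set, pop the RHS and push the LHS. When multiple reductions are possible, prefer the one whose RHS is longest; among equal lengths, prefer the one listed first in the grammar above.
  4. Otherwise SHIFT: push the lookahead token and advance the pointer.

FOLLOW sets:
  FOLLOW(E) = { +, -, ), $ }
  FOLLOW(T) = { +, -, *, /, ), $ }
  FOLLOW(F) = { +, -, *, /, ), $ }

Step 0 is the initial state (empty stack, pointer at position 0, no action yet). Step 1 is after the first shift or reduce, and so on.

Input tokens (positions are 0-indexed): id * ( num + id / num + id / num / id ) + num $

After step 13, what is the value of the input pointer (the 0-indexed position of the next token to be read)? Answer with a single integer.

Step 1: shift id. Stack=[id] ptr=1 lookahead=* remaining=[* ( num + id / num + id / num / id ) + num $]
Step 2: reduce F->id. Stack=[F] ptr=1 lookahead=* remaining=[* ( num + id / num + id / num / id ) + num $]
Step 3: reduce T->F. Stack=[T] ptr=1 lookahead=* remaining=[* ( num + id / num + id / num / id ) + num $]
Step 4: shift *. Stack=[T *] ptr=2 lookahead=( remaining=[( num + id / num + id / num / id ) + num $]
Step 5: shift (. Stack=[T * (] ptr=3 lookahead=num remaining=[num + id / num + id / num / id ) + num $]
Step 6: shift num. Stack=[T * ( num] ptr=4 lookahead=+ remaining=[+ id / num + id / num / id ) + num $]
Step 7: reduce F->num. Stack=[T * ( F] ptr=4 lookahead=+ remaining=[+ id / num + id / num / id ) + num $]
Step 8: reduce T->F. Stack=[T * ( T] ptr=4 lookahead=+ remaining=[+ id / num + id / num / id ) + num $]
Step 9: reduce E->T. Stack=[T * ( E] ptr=4 lookahead=+ remaining=[+ id / num + id / num / id ) + num $]
Step 10: shift +. Stack=[T * ( E +] ptr=5 lookahead=id remaining=[id / num + id / num / id ) + num $]
Step 11: shift id. Stack=[T * ( E + id] ptr=6 lookahead=/ remaining=[/ num + id / num / id ) + num $]
Step 12: reduce F->id. Stack=[T * ( E + F] ptr=6 lookahead=/ remaining=[/ num + id / num / id ) + num $]
Step 13: reduce T->F. Stack=[T * ( E + T] ptr=6 lookahead=/ remaining=[/ num + id / num / id ) + num $]

Answer: 6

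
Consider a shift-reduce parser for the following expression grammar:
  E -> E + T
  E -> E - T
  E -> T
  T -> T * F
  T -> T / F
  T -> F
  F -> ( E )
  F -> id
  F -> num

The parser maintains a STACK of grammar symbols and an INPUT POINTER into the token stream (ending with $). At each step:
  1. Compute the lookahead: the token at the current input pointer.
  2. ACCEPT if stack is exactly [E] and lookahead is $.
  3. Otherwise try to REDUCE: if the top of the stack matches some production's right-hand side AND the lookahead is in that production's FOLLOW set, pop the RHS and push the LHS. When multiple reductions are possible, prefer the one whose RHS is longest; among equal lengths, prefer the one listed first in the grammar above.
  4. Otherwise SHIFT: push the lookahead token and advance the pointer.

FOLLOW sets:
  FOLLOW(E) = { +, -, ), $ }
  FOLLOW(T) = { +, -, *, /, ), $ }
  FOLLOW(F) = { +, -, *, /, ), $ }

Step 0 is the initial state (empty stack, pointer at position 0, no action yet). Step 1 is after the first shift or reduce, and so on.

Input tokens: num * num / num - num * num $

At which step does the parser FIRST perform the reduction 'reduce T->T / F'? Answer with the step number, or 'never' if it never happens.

Answer: 11

Derivation:
Step 1: shift num. Stack=[num] ptr=1 lookahead=* remaining=[* num / num - num * num $]
Step 2: reduce F->num. Stack=[F] ptr=1 lookahead=* remaining=[* num / num - num * num $]
Step 3: reduce T->F. Stack=[T] ptr=1 lookahead=* remaining=[* num / num - num * num $]
Step 4: shift *. Stack=[T *] ptr=2 lookahead=num remaining=[num / num - num * num $]
Step 5: shift num. Stack=[T * num] ptr=3 lookahead=/ remaining=[/ num - num * num $]
Step 6: reduce F->num. Stack=[T * F] ptr=3 lookahead=/ remaining=[/ num - num * num $]
Step 7: reduce T->T * F. Stack=[T] ptr=3 lookahead=/ remaining=[/ num - num * num $]
Step 8: shift /. Stack=[T /] ptr=4 lookahead=num remaining=[num - num * num $]
Step 9: shift num. Stack=[T / num] ptr=5 lookahead=- remaining=[- num * num $]
Step 10: reduce F->num. Stack=[T / F] ptr=5 lookahead=- remaining=[- num * num $]
Step 11: reduce T->T / F. Stack=[T] ptr=5 lookahead=- remaining=[- num * num $]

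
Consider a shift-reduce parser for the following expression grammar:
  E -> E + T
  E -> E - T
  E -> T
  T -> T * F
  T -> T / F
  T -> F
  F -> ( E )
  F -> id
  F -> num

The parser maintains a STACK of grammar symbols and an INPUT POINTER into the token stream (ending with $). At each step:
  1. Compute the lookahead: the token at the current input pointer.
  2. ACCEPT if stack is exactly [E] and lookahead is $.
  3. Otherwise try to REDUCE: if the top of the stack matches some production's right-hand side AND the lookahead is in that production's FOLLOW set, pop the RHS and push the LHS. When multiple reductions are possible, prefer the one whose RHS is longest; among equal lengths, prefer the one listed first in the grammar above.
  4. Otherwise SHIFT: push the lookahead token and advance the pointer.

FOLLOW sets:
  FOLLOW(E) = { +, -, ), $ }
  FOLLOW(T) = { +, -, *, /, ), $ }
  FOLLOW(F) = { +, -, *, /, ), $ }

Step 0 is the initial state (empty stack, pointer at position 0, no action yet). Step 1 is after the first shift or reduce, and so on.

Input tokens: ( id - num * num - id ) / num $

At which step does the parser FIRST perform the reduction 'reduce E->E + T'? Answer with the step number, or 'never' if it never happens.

Answer: never

Derivation:
Step 1: shift (. Stack=[(] ptr=1 lookahead=id remaining=[id - num * num - id ) / num $]
Step 2: shift id. Stack=[( id] ptr=2 lookahead=- remaining=[- num * num - id ) / num $]
Step 3: reduce F->id. Stack=[( F] ptr=2 lookahead=- remaining=[- num * num - id ) / num $]
Step 4: reduce T->F. Stack=[( T] ptr=2 lookahead=- remaining=[- num * num - id ) / num $]
Step 5: reduce E->T. Stack=[( E] ptr=2 lookahead=- remaining=[- num * num - id ) / num $]
Step 6: shift -. Stack=[( E -] ptr=3 lookahead=num remaining=[num * num - id ) / num $]
Step 7: shift num. Stack=[( E - num] ptr=4 lookahead=* remaining=[* num - id ) / num $]
Step 8: reduce F->num. Stack=[( E - F] ptr=4 lookahead=* remaining=[* num - id ) / num $]
Step 9: reduce T->F. Stack=[( E - T] ptr=4 lookahead=* remaining=[* num - id ) / num $]
Step 10: shift *. Stack=[( E - T *] ptr=5 lookahead=num remaining=[num - id ) / num $]
Step 11: shift num. Stack=[( E - T * num] ptr=6 lookahead=- remaining=[- id ) / num $]
Step 12: reduce F->num. Stack=[( E - T * F] ptr=6 lookahead=- remaining=[- id ) / num $]
Step 13: reduce T->T * F. Stack=[( E - T] ptr=6 lookahead=- remaining=[- id ) / num $]
Step 14: reduce E->E - T. Stack=[( E] ptr=6 lookahead=- remaining=[- id ) / num $]
Step 15: shift -. Stack=[( E -] ptr=7 lookahead=id remaining=[id ) / num $]
Step 16: shift id. Stack=[( E - id] ptr=8 lookahead=) remaining=[) / num $]
Step 17: reduce F->id. Stack=[( E - F] ptr=8 lookahead=) remaining=[) / num $]
Step 18: reduce T->F. Stack=[( E - T] ptr=8 lookahead=) remaining=[) / num $]
Step 19: reduce E->E - T. Stack=[( E] ptr=8 lookahead=) remaining=[) / num $]
Step 20: shift ). Stack=[( E )] ptr=9 lookahead=/ remaining=[/ num $]
Step 21: reduce F->( E ). Stack=[F] ptr=9 lookahead=/ remaining=[/ num $]
Step 22: reduce T->F. Stack=[T] ptr=9 lookahead=/ remaining=[/ num $]
Step 23: shift /. Stack=[T /] ptr=10 lookahead=num remaining=[num $]
Step 24: shift num. Stack=[T / num] ptr=11 lookahead=$ remaining=[$]
Step 25: reduce F->num. Stack=[T / F] ptr=11 lookahead=$ remaining=[$]
Step 26: reduce T->T / F. Stack=[T] ptr=11 lookahead=$ remaining=[$]
Step 27: reduce E->T. Stack=[E] ptr=11 lookahead=$ remaining=[$]
Step 28: accept. Stack=[E] ptr=11 lookahead=$ remaining=[$]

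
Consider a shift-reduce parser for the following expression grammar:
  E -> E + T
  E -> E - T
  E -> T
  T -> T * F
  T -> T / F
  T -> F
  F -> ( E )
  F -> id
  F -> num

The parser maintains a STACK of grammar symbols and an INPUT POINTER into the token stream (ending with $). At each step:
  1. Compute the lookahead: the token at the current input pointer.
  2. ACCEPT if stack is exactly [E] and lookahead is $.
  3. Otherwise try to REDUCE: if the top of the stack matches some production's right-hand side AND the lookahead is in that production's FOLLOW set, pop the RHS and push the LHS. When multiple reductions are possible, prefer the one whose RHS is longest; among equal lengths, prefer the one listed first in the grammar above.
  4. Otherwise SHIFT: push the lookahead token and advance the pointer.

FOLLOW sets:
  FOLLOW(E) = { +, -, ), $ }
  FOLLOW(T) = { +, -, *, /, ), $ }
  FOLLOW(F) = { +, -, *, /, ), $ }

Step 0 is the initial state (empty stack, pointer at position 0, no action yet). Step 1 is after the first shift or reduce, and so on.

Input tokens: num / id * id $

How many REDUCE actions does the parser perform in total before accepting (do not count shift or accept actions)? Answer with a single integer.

Answer: 7

Derivation:
Step 1: shift num. Stack=[num] ptr=1 lookahead=/ remaining=[/ id * id $]
Step 2: reduce F->num. Stack=[F] ptr=1 lookahead=/ remaining=[/ id * id $]
Step 3: reduce T->F. Stack=[T] ptr=1 lookahead=/ remaining=[/ id * id $]
Step 4: shift /. Stack=[T /] ptr=2 lookahead=id remaining=[id * id $]
Step 5: shift id. Stack=[T / id] ptr=3 lookahead=* remaining=[* id $]
Step 6: reduce F->id. Stack=[T / F] ptr=3 lookahead=* remaining=[* id $]
Step 7: reduce T->T / F. Stack=[T] ptr=3 lookahead=* remaining=[* id $]
Step 8: shift *. Stack=[T *] ptr=4 lookahead=id remaining=[id $]
Step 9: shift id. Stack=[T * id] ptr=5 lookahead=$ remaining=[$]
Step 10: reduce F->id. Stack=[T * F] ptr=5 lookahead=$ remaining=[$]
Step 11: reduce T->T * F. Stack=[T] ptr=5 lookahead=$ remaining=[$]
Step 12: reduce E->T. Stack=[E] ptr=5 lookahead=$ remaining=[$]
Step 13: accept. Stack=[E] ptr=5 lookahead=$ remaining=[$]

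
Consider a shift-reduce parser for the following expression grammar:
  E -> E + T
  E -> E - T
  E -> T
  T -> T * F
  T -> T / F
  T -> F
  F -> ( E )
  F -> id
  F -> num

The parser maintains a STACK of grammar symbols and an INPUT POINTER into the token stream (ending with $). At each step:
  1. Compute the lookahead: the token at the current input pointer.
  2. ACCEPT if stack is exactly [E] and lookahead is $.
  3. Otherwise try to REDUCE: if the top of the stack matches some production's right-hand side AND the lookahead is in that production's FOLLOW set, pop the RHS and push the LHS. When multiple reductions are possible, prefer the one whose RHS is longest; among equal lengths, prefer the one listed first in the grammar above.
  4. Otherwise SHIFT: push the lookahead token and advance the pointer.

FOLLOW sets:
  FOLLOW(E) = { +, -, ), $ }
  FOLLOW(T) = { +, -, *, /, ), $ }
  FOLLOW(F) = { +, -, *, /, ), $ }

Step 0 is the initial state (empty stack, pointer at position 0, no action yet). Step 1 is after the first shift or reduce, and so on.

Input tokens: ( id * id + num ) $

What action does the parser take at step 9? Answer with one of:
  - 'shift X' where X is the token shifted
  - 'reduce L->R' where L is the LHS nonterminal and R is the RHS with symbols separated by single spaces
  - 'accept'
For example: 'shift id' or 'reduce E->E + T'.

Answer: reduce E->T

Derivation:
Step 1: shift (. Stack=[(] ptr=1 lookahead=id remaining=[id * id + num ) $]
Step 2: shift id. Stack=[( id] ptr=2 lookahead=* remaining=[* id + num ) $]
Step 3: reduce F->id. Stack=[( F] ptr=2 lookahead=* remaining=[* id + num ) $]
Step 4: reduce T->F. Stack=[( T] ptr=2 lookahead=* remaining=[* id + num ) $]
Step 5: shift *. Stack=[( T *] ptr=3 lookahead=id remaining=[id + num ) $]
Step 6: shift id. Stack=[( T * id] ptr=4 lookahead=+ remaining=[+ num ) $]
Step 7: reduce F->id. Stack=[( T * F] ptr=4 lookahead=+ remaining=[+ num ) $]
Step 8: reduce T->T * F. Stack=[( T] ptr=4 lookahead=+ remaining=[+ num ) $]
Step 9: reduce E->T. Stack=[( E] ptr=4 lookahead=+ remaining=[+ num ) $]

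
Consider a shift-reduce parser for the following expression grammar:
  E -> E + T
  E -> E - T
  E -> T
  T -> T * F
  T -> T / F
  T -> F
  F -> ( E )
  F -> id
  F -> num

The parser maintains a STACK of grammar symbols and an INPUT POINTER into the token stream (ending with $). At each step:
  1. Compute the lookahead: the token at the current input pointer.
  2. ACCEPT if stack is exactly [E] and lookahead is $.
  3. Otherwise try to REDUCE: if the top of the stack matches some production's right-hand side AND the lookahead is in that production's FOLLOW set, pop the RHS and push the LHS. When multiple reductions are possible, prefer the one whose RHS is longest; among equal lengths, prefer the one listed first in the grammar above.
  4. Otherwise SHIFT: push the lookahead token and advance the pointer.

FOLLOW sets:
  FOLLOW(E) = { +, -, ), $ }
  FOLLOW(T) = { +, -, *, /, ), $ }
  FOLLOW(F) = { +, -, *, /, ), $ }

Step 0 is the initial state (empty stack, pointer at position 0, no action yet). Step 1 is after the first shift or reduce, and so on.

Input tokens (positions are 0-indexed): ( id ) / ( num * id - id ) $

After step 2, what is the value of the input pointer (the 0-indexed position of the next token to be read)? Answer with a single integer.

Step 1: shift (. Stack=[(] ptr=1 lookahead=id remaining=[id ) / ( num * id - id ) $]
Step 2: shift id. Stack=[( id] ptr=2 lookahead=) remaining=[) / ( num * id - id ) $]

Answer: 2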